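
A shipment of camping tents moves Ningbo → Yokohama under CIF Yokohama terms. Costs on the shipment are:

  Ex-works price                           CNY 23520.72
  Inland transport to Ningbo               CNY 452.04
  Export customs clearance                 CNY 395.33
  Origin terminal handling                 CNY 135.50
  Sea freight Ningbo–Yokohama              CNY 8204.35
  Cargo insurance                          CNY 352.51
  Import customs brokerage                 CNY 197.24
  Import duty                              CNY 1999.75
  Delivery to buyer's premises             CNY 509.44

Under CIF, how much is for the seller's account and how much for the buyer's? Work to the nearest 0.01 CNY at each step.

CIF: the seller pays costs through ocean freight and marine insurance to the destination port.
Seller's account: goods 23520.72 + inland to port 452.04 + export clearance 395.33 + origin terminal 135.50 + freight 8204.35 + insurance 352.51 = 33060.45
Buyer's account: brokerage 197.24 + duty 1999.75 + delivery 509.44 = 2706.43

Seller: CNY 33060.45; buyer: CNY 2706.43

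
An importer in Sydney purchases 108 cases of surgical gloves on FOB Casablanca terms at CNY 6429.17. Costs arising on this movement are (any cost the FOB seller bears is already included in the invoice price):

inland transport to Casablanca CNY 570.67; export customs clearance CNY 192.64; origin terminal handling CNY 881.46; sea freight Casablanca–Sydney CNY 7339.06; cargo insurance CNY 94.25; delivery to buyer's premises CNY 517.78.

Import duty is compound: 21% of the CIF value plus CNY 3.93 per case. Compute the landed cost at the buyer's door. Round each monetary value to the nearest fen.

FOB: the seller bears costs until goods are on board at the origin port; the buyer bears freight, insurance and all costs thereafter.
Already in the invoice (seller's account under FOB): inland to port, export clearance, origin terminal — exclude.
CIF value = FOB price + freight + insurance = 6429.17 + 7339.06 + 94.25 = 13862.48
Ad valorem component: 13862.48 × 21% = 2911.12
Specific component: 108 × 3.93 = 424.44
Import duty = 2911.12 + 424.44 = 3335.56
Buyer bears: freight 7339.06 + insurance 94.25 + delivery 517.78 + duty 3335.56 = 11286.65
Landed cost = invoice 6429.17 + 11286.65 = 17715.82

Total landed cost: CNY 17715.82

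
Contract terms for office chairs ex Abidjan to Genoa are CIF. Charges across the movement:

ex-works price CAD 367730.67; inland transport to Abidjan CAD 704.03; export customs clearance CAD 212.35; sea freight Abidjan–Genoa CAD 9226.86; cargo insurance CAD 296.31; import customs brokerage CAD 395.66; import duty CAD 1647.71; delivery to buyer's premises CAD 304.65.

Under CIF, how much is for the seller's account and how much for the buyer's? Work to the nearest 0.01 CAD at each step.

Seller: CAD 378170.22; buyer: CAD 2348.02

CIF: the seller pays costs through ocean freight and marine insurance to the destination port.
Seller's account: goods 367730.67 + inland to port 704.03 + export clearance 212.35 + freight 9226.86 + insurance 296.31 = 378170.22
Buyer's account: brokerage 395.66 + duty 1647.71 + delivery 304.65 = 2348.02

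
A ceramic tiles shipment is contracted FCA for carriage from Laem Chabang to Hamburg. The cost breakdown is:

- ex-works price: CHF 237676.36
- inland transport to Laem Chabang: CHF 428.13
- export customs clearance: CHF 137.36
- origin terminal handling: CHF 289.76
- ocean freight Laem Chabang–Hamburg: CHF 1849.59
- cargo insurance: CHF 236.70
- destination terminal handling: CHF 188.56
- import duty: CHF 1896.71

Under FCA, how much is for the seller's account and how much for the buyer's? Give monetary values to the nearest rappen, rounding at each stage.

Seller: CHF 238241.85; buyer: CHF 4461.32

FCA: the seller delivers export-cleared goods to the carrier; the buyer bears costs from that point.
Seller's account: goods 237676.36 + inland to port 428.13 + export clearance 137.36 = 238241.85
Buyer's account: origin terminal 289.76 + freight 1849.59 + insurance 236.70 + destination terminal 188.56 + duty 1896.71 = 4461.32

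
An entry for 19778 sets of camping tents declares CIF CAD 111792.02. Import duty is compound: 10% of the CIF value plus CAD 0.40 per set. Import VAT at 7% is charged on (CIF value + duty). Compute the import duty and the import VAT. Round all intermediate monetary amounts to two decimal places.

Import duty: CAD 19090.40; import VAT: CAD 9161.77

Ad valorem component: 111792.02 × 10% = 11179.20
Specific component: 19778 × 0.40 = 7911.20
Import duty = 11179.20 + 7911.20 = 19090.40
VAT base = CIF + duty = 111792.02 + 19090.40 = 130882.42
Import VAT = 130882.42 × 7% = 9161.77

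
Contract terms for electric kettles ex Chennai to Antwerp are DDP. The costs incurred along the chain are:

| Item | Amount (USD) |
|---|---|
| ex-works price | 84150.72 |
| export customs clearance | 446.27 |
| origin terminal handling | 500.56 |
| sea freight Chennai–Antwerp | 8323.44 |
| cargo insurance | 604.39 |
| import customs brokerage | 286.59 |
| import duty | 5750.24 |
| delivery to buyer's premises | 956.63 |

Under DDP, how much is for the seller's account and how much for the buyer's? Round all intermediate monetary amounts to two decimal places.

Seller: USD 101018.84; buyer: USD 0.00

DDP: the seller bears all costs including import duty.
Seller's account: goods 84150.72 + export clearance 446.27 + origin terminal 500.56 + freight 8323.44 + insurance 604.39 + brokerage 286.59 + duty 5750.24 + delivery 956.63 = 101018.84
Buyer's account: 0.00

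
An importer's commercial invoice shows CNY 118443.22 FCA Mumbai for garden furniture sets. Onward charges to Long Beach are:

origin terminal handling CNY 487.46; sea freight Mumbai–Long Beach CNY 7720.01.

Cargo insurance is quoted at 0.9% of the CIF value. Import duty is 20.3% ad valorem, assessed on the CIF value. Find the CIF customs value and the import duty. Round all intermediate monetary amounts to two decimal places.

Let C be the CIF value. C = FCA price + pre-shipment costs + freight + 0.9% × C
C − 0.9% × C = 118443.22 + 487.46 + 7720.01
0.991 × C = 126650.69
C = 126650.69 / 0.991 = 127800.90
Insurance premium = 0.9% × 127800.90 = 1150.21
Import duty = 127800.90 × 20.3% = 25943.58

CIF value: CNY 127800.90; import duty: CNY 25943.58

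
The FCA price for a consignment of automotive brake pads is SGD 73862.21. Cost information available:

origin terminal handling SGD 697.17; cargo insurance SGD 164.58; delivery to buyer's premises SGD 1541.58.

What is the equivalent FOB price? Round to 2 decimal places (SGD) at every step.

FOB price: SGD 74559.38

Not relevant to the conversion: delivery, insurance — on the buyer under both terms; not part of either seller's price.
From FCA to FOB, the seller additionally bears: origin terminal.
FOB price = 73862.21 + 697.17 = 74559.38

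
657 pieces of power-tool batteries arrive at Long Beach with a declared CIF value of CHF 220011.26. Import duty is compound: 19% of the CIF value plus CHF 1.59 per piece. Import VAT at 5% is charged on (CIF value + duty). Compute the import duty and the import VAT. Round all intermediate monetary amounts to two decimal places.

Ad valorem component: 220011.26 × 19% = 41802.14
Specific component: 657 × 1.59 = 1044.63
Import duty = 41802.14 + 1044.63 = 42846.77
VAT base = CIF + duty = 220011.26 + 42846.77 = 262858.03
Import VAT = 262858.03 × 5% = 13142.90

Import duty: CHF 42846.77; import VAT: CHF 13142.90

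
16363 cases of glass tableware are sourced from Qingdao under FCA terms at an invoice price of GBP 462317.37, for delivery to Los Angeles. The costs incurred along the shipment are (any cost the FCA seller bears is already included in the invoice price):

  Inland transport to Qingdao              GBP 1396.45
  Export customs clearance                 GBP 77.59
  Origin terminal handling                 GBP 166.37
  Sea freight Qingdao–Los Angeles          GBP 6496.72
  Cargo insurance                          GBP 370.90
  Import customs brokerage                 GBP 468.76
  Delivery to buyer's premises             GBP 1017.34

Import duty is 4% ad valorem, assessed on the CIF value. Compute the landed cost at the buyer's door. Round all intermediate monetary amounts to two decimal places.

FCA: the seller delivers export-cleared goods to the carrier; the buyer bears costs from that point.
Already in the invoice (seller's account under FCA): inland to port, export clearance — exclude.
CIF value = FCA price + origin terminal + freight + insurance = 462317.37 + 166.37 + 6496.72 + 370.90 = 469351.36
Import duty = 469351.36 × 4% = 18774.05
Buyer bears: origin terminal 166.37 + freight 6496.72 + insurance 370.90 + brokerage 468.76 + delivery 1017.34 + duty 18774.05 = 27294.14
Landed cost = invoice 462317.37 + 27294.14 = 489611.51

Total landed cost: GBP 489611.51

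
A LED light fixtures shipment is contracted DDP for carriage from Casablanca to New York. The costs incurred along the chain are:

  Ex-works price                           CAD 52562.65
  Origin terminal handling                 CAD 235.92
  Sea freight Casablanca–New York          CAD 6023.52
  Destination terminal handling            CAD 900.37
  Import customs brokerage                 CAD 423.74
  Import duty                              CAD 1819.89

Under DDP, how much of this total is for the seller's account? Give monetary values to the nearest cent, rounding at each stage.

Seller's account: CAD 61966.09

DDP: the seller bears all costs including import duty.
Seller's account: goods 52562.65 + origin terminal 235.92 + freight 6023.52 + destination terminal 900.37 + brokerage 423.74 + duty 1819.89 = 61966.09
Buyer's account: 0.00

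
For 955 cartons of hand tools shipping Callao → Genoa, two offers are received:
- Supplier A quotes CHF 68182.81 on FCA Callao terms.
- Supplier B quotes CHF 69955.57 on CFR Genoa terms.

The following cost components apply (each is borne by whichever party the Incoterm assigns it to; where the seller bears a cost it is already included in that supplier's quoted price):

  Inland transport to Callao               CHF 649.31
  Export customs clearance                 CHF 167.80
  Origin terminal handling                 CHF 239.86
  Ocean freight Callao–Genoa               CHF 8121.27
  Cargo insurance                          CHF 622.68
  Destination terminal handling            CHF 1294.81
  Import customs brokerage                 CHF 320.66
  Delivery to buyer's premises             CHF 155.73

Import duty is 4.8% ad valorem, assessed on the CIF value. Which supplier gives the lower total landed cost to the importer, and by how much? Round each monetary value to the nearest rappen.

Supplier A (FCA):
CIF value = FCA price + origin terminal + freight + insurance = 68182.81 + 239.86 + 8121.27 + 622.68 = 77166.62
Import duty = 77166.62 × 4.8% = 3704.00
Buyer bears (A): 239.86 + 8121.27 + 622.68 + 1294.81 + 320.66 + 155.73 = 10755.01
Landed cost (A) = invoice 68182.81 + 10755.01 + duty 3704.00 = 82641.82
Supplier B (CFR):
CIF value = CFR price + insurance = 69955.57 + 622.68 = 70578.25
Import duty = 70578.25 × 4.8% = 3387.76
Buyer bears (B): 622.68 + 1294.81 + 320.66 + 155.73 = 2393.88
Landed cost (B) = invoice 69955.57 + 2393.88 + duty 3387.76 = 75737.21
Difference = |82641.82 − 75737.21| = 6904.61

Supplier B is cheaper by CHF 6904.61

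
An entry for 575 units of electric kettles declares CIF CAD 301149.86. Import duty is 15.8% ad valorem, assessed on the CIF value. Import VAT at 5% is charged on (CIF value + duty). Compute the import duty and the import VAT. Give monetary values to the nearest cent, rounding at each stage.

Import duty: CAD 47581.68; import VAT: CAD 17436.58

Import duty = 301149.86 × 15.8% = 47581.68
VAT base = CIF + duty = 301149.86 + 47581.68 = 348731.54
Import VAT = 348731.54 × 5% = 17436.58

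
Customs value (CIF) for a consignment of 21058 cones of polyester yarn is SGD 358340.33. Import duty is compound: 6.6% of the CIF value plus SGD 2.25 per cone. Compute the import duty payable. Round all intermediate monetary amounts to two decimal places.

Ad valorem component: 358340.33 × 6.6% = 23650.46
Specific component: 21058 × 2.25 = 47380.50
Import duty = 23650.46 + 47380.50 = 71030.96

Import duty: SGD 71030.96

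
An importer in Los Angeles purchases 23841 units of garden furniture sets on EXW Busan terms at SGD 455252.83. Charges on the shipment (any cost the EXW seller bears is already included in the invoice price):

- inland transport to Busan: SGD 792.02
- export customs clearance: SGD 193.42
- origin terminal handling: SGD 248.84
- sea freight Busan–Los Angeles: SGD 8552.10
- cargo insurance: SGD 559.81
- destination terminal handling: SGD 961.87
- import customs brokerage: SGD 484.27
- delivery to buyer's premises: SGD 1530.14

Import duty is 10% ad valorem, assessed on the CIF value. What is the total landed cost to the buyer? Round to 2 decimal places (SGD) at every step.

EXW: the seller makes goods available at their premises; the buyer bears all onward costs.
CIF value = EXW price + inland to port + export clearance + origin terminal + freight + insurance = 455252.83 + 792.02 + 193.42 + 248.84 + 8552.10 + 559.81 = 465599.02
Import duty = 465599.02 × 10% = 46559.90
Buyer bears: inland to port 792.02 + export clearance 193.42 + origin terminal 248.84 + freight 8552.10 + insurance 559.81 + destination terminal 961.87 + brokerage 484.27 + delivery 1530.14 + duty 46559.90 = 59882.37
Landed cost = invoice 455252.83 + 59882.37 = 515135.20

Total landed cost: SGD 515135.20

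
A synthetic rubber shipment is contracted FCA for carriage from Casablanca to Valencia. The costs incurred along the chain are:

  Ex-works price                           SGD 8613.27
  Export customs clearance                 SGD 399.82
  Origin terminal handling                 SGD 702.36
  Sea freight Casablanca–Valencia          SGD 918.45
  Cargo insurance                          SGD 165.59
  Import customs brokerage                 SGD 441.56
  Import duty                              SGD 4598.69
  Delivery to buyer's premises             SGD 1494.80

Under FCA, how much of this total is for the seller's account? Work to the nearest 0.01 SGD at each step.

FCA: the seller delivers export-cleared goods to the carrier; the buyer bears costs from that point.
Seller's account: goods 8613.27 + export clearance 399.82 = 9013.09
Buyer's account: origin terminal 702.36 + freight 918.45 + insurance 165.59 + brokerage 441.56 + duty 4598.69 + delivery 1494.80 = 8321.45

Seller's account: SGD 9013.09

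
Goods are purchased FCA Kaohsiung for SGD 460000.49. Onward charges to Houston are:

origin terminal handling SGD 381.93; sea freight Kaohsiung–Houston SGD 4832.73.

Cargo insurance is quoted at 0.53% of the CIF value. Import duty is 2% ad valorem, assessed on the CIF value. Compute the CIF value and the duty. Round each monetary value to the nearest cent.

CIF value: SGD 467693.93; import duty: SGD 9353.88

Let C be the CIF value. C = FCA price + pre-shipment costs + freight + 0.53% × C
C − 0.53% × C = 460000.49 + 381.93 + 4832.73
0.9947 × C = 465215.15
C = 465215.15 / 0.9947 = 467693.93
Insurance premium = 0.53% × 467693.93 = 2478.78
Import duty = 467693.93 × 2% = 9353.88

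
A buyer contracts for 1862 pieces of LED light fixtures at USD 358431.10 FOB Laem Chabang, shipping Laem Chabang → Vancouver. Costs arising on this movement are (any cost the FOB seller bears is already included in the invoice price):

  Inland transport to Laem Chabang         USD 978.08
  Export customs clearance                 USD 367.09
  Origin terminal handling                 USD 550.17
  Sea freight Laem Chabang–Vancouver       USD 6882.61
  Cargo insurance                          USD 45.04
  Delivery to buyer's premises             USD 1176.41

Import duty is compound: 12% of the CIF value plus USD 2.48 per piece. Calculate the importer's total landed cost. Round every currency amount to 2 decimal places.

Total landed cost: USD 414995.97

FOB: the seller bears costs until goods are on board at the origin port; the buyer bears freight, insurance and all costs thereafter.
Already in the invoice (seller's account under FOB): inland to port, export clearance, origin terminal — exclude.
CIF value = FOB price + freight + insurance = 358431.10 + 6882.61 + 45.04 = 365358.75
Ad valorem component: 365358.75 × 12% = 43843.05
Specific component: 1862 × 2.48 = 4617.76
Import duty = 43843.05 + 4617.76 = 48460.81
Buyer bears: freight 6882.61 + insurance 45.04 + delivery 1176.41 + duty 48460.81 = 56564.87
Landed cost = invoice 358431.10 + 56564.87 = 414995.97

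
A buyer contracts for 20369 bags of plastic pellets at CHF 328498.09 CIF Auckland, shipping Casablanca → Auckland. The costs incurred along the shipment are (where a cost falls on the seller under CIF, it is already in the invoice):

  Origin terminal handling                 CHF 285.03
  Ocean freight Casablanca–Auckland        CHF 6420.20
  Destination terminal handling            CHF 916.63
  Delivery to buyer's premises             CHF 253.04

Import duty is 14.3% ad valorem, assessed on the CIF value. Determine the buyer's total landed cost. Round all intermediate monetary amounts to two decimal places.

CIF: the seller pays costs through ocean freight and marine insurance to the destination port.
Already in the invoice (seller's account under CIF): origin terminal, freight — exclude.
The CIF price already equals the CIF value: 328498.09
Import duty = 328498.09 × 14.3% = 46975.23
Buyer bears: destination terminal 916.63 + delivery 253.04 + duty 46975.23 = 48144.90
Landed cost = invoice 328498.09 + 48144.90 = 376642.99

Total landed cost: CHF 376642.99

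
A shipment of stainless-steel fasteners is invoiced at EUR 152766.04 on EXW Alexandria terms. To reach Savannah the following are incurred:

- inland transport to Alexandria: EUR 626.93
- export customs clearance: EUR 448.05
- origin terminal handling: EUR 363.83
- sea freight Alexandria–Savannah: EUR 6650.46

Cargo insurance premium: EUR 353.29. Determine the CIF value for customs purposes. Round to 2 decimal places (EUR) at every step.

CIF value: EUR 161208.60

CIF = EXW price + pre-shipment costs + freight + insurance
CIF = 152766.04 + 626.93 + 448.05 + 363.83 + 6650.46 + 353.29 = 161208.60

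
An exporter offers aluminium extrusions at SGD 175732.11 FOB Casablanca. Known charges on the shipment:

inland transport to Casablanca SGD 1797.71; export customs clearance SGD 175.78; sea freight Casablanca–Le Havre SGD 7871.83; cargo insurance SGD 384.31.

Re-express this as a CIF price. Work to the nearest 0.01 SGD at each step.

CIF price: SGD 183988.25

Not relevant to the conversion: export clearance, inland to port — on the seller under both FOB and CIF; already in the FOB price and stays in the CIF price.
From FOB to CIF, the seller additionally bears: freight, insurance.
CIF price = 175732.11 + 7871.83 + 384.31 = 183988.25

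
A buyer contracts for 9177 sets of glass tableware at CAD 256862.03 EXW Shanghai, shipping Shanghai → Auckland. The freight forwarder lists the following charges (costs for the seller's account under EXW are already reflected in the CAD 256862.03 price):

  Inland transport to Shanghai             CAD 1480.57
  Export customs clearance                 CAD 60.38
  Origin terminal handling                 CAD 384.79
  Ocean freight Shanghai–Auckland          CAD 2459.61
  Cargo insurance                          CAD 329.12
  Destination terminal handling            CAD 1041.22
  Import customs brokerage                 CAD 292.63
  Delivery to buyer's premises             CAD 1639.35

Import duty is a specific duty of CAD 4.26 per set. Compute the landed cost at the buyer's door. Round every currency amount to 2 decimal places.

EXW: the seller makes goods available at their premises; the buyer bears all onward costs.
CIF value = EXW price + inland to port + export clearance + origin terminal + freight + insurance = 256862.03 + 1480.57 + 60.38 + 384.79 + 2459.61 + 329.12 = 261576.50
Import duty = 9177 × 4.26 = 39094.02
Buyer bears: inland to port 1480.57 + export clearance 60.38 + origin terminal 384.79 + freight 2459.61 + insurance 329.12 + destination terminal 1041.22 + brokerage 292.63 + delivery 1639.35 + duty 39094.02 = 46781.69
Landed cost = invoice 256862.03 + 46781.69 = 303643.72

Total landed cost: CAD 303643.72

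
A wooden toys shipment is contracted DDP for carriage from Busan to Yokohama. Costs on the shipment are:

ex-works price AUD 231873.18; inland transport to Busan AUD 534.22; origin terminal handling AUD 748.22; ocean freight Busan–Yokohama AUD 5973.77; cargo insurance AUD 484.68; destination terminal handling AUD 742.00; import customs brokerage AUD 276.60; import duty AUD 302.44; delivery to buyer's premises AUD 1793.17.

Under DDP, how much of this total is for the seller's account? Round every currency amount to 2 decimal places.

Seller's account: AUD 242728.28

DDP: the seller bears all costs including import duty.
Seller's account: goods 231873.18 + inland to port 534.22 + origin terminal 748.22 + freight 5973.77 + insurance 484.68 + destination terminal 742.00 + brokerage 276.60 + duty 302.44 + delivery 1793.17 = 242728.28
Buyer's account: 0.00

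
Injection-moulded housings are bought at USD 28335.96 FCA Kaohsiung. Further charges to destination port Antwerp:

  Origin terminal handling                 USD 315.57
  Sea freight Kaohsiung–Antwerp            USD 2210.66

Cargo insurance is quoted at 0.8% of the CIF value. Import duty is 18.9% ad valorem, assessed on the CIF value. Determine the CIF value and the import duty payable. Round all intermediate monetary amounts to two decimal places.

Let C be the CIF value. C = FCA price + pre-shipment costs + freight + 0.8% × C
C − 0.8% × C = 28335.96 + 315.57 + 2210.66
0.992 × C = 30862.19
C = 30862.19 / 0.992 = 31111.08
Insurance premium = 0.8% × 31111.08 = 248.89
Import duty = 31111.08 × 18.9% = 5879.99

CIF value: USD 31111.08; import duty: USD 5879.99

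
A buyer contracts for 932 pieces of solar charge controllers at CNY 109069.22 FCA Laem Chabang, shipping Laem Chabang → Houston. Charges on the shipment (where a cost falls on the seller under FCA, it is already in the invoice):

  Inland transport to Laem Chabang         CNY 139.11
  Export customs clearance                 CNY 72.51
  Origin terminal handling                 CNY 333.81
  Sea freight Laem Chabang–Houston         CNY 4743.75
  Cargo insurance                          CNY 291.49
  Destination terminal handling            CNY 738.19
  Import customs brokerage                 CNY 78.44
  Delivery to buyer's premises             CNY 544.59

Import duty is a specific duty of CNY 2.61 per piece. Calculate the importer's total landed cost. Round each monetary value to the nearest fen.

FCA: the seller delivers export-cleared goods to the carrier; the buyer bears costs from that point.
Already in the invoice (seller's account under FCA): inland to port, export clearance — exclude.
CIF value = FCA price + origin terminal + freight + insurance = 109069.22 + 333.81 + 4743.75 + 291.49 = 114438.27
Import duty = 932 × 2.61 = 2432.52
Buyer bears: origin terminal 333.81 + freight 4743.75 + insurance 291.49 + destination terminal 738.19 + brokerage 78.44 + delivery 544.59 + duty 2432.52 = 9162.79
Landed cost = invoice 109069.22 + 9162.79 = 118232.01

Total landed cost: CNY 118232.01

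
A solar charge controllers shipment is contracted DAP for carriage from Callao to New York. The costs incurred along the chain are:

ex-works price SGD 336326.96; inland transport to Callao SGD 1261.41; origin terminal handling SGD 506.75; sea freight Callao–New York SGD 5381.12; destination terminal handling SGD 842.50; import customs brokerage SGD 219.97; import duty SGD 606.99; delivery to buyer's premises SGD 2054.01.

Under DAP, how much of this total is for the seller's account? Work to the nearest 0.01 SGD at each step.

Seller's account: SGD 346372.75

DAP: the seller bears all costs to the named destination except import duty and clearance.
Seller's account: goods 336326.96 + inland to port 1261.41 + origin terminal 506.75 + freight 5381.12 + destination terminal 842.50 + delivery 2054.01 = 346372.75
Buyer's account: brokerage 219.97 + duty 606.99 = 826.96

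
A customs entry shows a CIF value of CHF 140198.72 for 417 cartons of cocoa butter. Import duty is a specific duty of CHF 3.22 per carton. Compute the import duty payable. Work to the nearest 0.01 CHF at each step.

Import duty: CHF 1342.74

Import duty = 417 × 3.22 = 1342.74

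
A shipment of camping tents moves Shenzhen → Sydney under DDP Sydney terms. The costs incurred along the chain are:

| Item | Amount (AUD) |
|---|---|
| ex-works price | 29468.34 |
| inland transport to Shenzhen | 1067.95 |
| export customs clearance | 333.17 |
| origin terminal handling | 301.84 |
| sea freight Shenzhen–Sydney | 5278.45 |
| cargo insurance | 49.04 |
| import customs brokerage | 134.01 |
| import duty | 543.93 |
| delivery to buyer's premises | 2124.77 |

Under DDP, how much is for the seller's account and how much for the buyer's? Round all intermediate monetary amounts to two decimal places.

DDP: the seller bears all costs including import duty.
Seller's account: goods 29468.34 + inland to port 1067.95 + export clearance 333.17 + origin terminal 301.84 + freight 5278.45 + insurance 49.04 + brokerage 134.01 + duty 543.93 + delivery 2124.77 = 39301.50
Buyer's account: 0.00

Seller: AUD 39301.50; buyer: AUD 0.00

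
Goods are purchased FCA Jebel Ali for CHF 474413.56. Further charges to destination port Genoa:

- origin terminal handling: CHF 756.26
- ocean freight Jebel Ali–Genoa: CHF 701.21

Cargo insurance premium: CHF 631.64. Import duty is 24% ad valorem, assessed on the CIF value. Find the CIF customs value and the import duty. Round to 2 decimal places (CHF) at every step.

CIF = FCA price + pre-shipment costs + freight + insurance
CIF = 474413.56 + 756.26 + 701.21 + 631.64 = 476502.67
Import duty = 476502.67 × 24% = 114360.64

CIF value: CHF 476502.67; import duty: CHF 114360.64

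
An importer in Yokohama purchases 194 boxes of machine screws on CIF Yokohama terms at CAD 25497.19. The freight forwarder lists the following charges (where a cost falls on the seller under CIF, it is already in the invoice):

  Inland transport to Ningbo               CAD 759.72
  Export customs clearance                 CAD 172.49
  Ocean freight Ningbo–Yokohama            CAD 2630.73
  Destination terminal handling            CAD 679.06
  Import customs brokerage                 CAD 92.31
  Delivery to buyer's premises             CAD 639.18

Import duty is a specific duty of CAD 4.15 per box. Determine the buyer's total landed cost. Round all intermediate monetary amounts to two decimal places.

CIF: the seller pays costs through ocean freight and marine insurance to the destination port.
Already in the invoice (seller's account under CIF): inland to port, export clearance, freight — exclude.
The CIF price already equals the CIF value: 25497.19
Import duty = 194 × 4.15 = 805.10
Buyer bears: destination terminal 679.06 + brokerage 92.31 + delivery 639.18 + duty 805.10 = 2215.65
Landed cost = invoice 25497.19 + 2215.65 = 27712.84

Total landed cost: CAD 27712.84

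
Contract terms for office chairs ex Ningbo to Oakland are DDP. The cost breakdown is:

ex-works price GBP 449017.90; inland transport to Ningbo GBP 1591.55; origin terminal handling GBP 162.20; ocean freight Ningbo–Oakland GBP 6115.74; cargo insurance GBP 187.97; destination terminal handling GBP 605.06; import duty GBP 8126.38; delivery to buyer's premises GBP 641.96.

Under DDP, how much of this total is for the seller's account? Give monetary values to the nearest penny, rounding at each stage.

Seller's account: GBP 466448.76

DDP: the seller bears all costs including import duty.
Seller's account: goods 449017.90 + inland to port 1591.55 + origin terminal 162.20 + freight 6115.74 + insurance 187.97 + destination terminal 605.06 + duty 8126.38 + delivery 641.96 = 466448.76
Buyer's account: 0.00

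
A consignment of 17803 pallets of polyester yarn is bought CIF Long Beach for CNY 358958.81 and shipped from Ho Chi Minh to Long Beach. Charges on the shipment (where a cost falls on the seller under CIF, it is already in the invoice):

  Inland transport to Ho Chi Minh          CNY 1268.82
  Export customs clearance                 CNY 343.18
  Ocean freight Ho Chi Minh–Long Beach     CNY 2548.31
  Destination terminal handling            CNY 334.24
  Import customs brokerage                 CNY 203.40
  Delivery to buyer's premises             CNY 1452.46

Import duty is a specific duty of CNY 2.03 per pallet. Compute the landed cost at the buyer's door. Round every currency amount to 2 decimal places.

CIF: the seller pays costs through ocean freight and marine insurance to the destination port.
Already in the invoice (seller's account under CIF): inland to port, export clearance, freight — exclude.
The CIF price already equals the CIF value: 358958.81
Import duty = 17803 × 2.03 = 36140.09
Buyer bears: destination terminal 334.24 + brokerage 203.40 + delivery 1452.46 + duty 36140.09 = 38130.19
Landed cost = invoice 358958.81 + 38130.19 = 397089.00

Total landed cost: CNY 397089.00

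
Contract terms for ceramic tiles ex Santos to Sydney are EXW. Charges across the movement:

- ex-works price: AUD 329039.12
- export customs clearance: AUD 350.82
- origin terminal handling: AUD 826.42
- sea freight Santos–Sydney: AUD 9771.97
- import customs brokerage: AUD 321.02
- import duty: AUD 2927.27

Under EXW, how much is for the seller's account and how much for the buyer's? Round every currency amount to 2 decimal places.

Seller: AUD 329039.12; buyer: AUD 14197.50

EXW: the seller makes goods available at their premises; the buyer bears all onward costs.
Seller's account: goods 329039.12 = 329039.12
Buyer's account: export clearance 350.82 + origin terminal 826.42 + freight 9771.97 + brokerage 321.02 + duty 2927.27 = 14197.50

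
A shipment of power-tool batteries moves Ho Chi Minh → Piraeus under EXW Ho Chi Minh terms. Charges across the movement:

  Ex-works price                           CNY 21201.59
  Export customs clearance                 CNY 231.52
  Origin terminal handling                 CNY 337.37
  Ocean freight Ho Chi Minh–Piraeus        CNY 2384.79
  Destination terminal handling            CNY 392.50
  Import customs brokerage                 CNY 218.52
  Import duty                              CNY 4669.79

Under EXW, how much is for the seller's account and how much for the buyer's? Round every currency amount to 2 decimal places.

Seller: CNY 21201.59; buyer: CNY 8234.49

EXW: the seller makes goods available at their premises; the buyer bears all onward costs.
Seller's account: goods 21201.59 = 21201.59
Buyer's account: export clearance 231.52 + origin terminal 337.37 + freight 2384.79 + destination terminal 392.50 + brokerage 218.52 + duty 4669.79 = 8234.49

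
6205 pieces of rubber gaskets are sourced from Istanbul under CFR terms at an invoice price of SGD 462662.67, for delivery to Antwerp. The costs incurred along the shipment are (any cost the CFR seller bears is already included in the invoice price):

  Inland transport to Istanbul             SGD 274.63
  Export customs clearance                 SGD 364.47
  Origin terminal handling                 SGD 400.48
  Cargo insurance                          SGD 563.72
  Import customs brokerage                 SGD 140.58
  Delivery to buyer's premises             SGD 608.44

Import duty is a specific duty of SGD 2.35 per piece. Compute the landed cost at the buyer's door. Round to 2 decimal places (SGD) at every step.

Total landed cost: SGD 478557.16

CFR: the seller pays costs through ocean freight to the destination port, but not insurance.
Already in the invoice (seller's account under CFR): inland to port, export clearance, origin terminal — exclude.
CIF value = CFR price + insurance = 462662.67 + 563.72 = 463226.39
Import duty = 6205 × 2.35 = 14581.75
Buyer bears: insurance 563.72 + brokerage 140.58 + delivery 608.44 + duty 14581.75 = 15894.49
Landed cost = invoice 462662.67 + 15894.49 = 478557.16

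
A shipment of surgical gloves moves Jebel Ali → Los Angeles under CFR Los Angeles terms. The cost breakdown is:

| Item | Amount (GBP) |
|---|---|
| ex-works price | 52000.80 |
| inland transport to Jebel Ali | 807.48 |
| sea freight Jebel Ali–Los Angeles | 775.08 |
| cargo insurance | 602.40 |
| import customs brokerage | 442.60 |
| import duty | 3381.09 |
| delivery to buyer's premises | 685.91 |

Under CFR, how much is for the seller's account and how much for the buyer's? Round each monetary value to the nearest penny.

Seller: GBP 53583.36; buyer: GBP 5112.00

CFR: the seller pays costs through ocean freight to the destination port, but not insurance.
Seller's account: goods 52000.80 + inland to port 807.48 + freight 775.08 = 53583.36
Buyer's account: insurance 602.40 + brokerage 442.60 + duty 3381.09 + delivery 685.91 = 5112.00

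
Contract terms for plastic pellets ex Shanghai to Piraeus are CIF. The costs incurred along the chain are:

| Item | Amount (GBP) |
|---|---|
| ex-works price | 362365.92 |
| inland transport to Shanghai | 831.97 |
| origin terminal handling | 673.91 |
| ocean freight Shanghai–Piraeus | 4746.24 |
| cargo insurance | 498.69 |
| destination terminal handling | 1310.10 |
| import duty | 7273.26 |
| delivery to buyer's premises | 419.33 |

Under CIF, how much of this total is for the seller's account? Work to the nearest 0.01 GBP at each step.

CIF: the seller pays costs through ocean freight and marine insurance to the destination port.
Seller's account: goods 362365.92 + inland to port 831.97 + origin terminal 673.91 + freight 4746.24 + insurance 498.69 = 369116.73
Buyer's account: destination terminal 1310.10 + duty 7273.26 + delivery 419.33 = 9002.69

Seller's account: GBP 369116.73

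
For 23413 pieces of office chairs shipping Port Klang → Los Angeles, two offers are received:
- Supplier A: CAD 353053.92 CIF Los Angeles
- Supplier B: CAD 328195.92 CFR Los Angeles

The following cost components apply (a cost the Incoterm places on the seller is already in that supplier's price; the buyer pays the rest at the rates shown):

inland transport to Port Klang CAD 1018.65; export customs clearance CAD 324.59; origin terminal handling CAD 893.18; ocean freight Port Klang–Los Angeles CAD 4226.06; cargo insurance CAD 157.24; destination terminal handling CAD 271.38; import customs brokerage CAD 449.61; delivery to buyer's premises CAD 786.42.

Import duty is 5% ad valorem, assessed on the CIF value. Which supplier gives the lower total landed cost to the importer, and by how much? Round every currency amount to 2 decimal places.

Supplier A (CIF):
The CIF price already equals the CIF value: 353053.92
Import duty = 353053.92 × 5% = 17652.70
Buyer bears (A): 271.38 + 449.61 + 786.42 = 1507.41
Landed cost (A) = invoice 353053.92 + 1507.41 + duty 17652.70 = 372214.03
Supplier B (CFR):
CIF value = CFR price + insurance = 328195.92 + 157.24 = 328353.16
Import duty = 328353.16 × 5% = 16417.66
Buyer bears (B): 157.24 + 271.38 + 449.61 + 786.42 = 1664.65
Landed cost (B) = invoice 328195.92 + 1664.65 + duty 16417.66 = 346278.23
Difference = |372214.03 − 346278.23| = 25935.80

Supplier B is cheaper by CAD 25935.80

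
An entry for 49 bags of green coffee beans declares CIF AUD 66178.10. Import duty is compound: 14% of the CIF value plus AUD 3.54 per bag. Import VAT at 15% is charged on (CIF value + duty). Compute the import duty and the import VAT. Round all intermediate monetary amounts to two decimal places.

Import duty: AUD 9438.39; import VAT: AUD 11342.47

Ad valorem component: 66178.10 × 14% = 9264.93
Specific component: 49 × 3.54 = 173.46
Import duty = 9264.93 + 173.46 = 9438.39
VAT base = CIF + duty = 66178.10 + 9438.39 = 75616.49
Import VAT = 75616.49 × 15% = 11342.47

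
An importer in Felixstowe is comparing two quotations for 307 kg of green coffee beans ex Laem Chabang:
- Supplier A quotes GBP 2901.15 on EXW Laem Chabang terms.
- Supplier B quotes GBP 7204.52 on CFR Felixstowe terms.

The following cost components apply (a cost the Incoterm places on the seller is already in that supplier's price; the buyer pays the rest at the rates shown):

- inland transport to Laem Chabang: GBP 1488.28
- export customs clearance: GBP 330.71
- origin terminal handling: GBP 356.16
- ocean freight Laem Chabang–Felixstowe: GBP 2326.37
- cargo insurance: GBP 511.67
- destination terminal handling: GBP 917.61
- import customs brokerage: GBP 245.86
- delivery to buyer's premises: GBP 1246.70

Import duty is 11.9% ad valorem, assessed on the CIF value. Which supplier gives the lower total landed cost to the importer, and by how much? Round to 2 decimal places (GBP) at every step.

Supplier A (EXW):
CIF value = EXW price + inland to port + export clearance + origin terminal + freight + insurance = 2901.15 + 1488.28 + 330.71 + 356.16 + 2326.37 + 511.67 = 7914.34
Import duty = 7914.34 × 11.9% = 941.81
Buyer bears (A): 1488.28 + 330.71 + 356.16 + 2326.37 + 511.67 + 917.61 + 245.86 + 1246.70 = 7423.36
Landed cost (A) = invoice 2901.15 + 7423.36 + duty 941.81 = 11266.32
Supplier B (CFR):
CIF value = CFR price + insurance = 7204.52 + 511.67 = 7716.19
Import duty = 7716.19 × 11.9% = 918.23
Buyer bears (B): 511.67 + 917.61 + 245.86 + 1246.70 = 2921.84
Landed cost (B) = invoice 7204.52 + 2921.84 + duty 918.23 = 11044.59
Difference = |11266.32 − 11044.59| = 221.73

Supplier B is cheaper by GBP 221.73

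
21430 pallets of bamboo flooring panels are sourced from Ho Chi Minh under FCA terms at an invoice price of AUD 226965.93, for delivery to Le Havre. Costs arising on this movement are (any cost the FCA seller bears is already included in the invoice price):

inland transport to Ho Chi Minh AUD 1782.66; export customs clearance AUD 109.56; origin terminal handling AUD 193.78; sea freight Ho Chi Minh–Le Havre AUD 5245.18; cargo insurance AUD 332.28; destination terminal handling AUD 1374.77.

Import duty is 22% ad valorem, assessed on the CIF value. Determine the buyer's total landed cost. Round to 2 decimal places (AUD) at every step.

FCA: the seller delivers export-cleared goods to the carrier; the buyer bears costs from that point.
Already in the invoice (seller's account under FCA): inland to port, export clearance — exclude.
CIF value = FCA price + origin terminal + freight + insurance = 226965.93 + 193.78 + 5245.18 + 332.28 = 232737.17
Import duty = 232737.17 × 22% = 51202.18
Buyer bears: origin terminal 193.78 + freight 5245.18 + insurance 332.28 + destination terminal 1374.77 + duty 51202.18 = 58348.19
Landed cost = invoice 226965.93 + 58348.19 = 285314.12

Total landed cost: AUD 285314.12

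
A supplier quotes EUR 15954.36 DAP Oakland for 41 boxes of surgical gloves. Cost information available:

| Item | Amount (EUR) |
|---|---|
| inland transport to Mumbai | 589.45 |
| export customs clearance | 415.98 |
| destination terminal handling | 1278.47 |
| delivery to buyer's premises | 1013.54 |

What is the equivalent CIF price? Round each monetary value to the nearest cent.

Not relevant to the conversion: inland to port, export clearance — on the seller under both DAP and CIF; already in the DAP price and stays in the CIF price.
From DAP to CIF, the seller no longer bears: destination terminal, delivery.
CIF price = 15954.36 − 1278.47 − 1013.54 = 13662.35

CIF price: EUR 13662.35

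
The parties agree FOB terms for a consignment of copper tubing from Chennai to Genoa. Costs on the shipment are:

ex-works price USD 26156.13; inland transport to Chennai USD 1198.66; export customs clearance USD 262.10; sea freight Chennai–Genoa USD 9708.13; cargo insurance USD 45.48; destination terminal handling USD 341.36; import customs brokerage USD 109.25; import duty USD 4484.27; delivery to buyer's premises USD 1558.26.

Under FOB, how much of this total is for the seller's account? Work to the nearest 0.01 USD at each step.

Seller's account: USD 27616.89

FOB: the seller bears costs until goods are on board at the origin port; the buyer bears freight, insurance and all costs thereafter.
Seller's account: goods 26156.13 + inland to port 1198.66 + export clearance 262.10 = 27616.89
Buyer's account: freight 9708.13 + insurance 45.48 + destination terminal 341.36 + brokerage 109.25 + duty 4484.27 + delivery 1558.26 = 16246.75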